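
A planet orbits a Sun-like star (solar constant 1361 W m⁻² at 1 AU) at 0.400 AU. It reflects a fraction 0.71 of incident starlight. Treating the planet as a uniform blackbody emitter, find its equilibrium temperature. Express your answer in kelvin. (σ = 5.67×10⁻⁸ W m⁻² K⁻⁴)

Flux at 0.400 AU: S = 1361/0.400² = 8510 W m⁻².
Energy balance: absorbed = emitted ⇒ πR²·S(1−A) = 4πR²·σT_eq⁴, so T_eq⁴ = S(1−A)/(4σ).
T_eq = [8510 × 0.29 / (4 × 5.67×10⁻⁸)]^(1/4) = (1.09×10¹⁰)^(1/4) = 323 K.

T_eq ≈ 323 K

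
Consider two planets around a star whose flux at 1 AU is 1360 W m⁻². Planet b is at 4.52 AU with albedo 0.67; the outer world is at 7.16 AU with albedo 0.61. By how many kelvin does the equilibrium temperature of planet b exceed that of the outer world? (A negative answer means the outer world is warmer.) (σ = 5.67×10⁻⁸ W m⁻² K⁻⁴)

ΔT ≈ 17.0 K

T_eq = [S₀(1−A)/(4σd²)]^(1/4), so T ∝ (1−A)^(1/4) / √d.
T₁ = [1360×0.33/(4×5.67×10⁻⁸×4.52²)]^(1/4) = 99.20 K.
T₂ = [1360×0.39/(4×5.67×10⁻⁸×7.16²)]^(1/4) = 82.18 K.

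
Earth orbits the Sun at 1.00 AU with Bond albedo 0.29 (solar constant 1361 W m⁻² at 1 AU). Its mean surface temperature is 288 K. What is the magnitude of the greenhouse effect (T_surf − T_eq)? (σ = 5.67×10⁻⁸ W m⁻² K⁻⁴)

ΔT ≈ 32.5 K

S = 1361/1.00² = 1361 W m⁻².
T_eq = [S(1−A)/(4σ)]^(1/4) = [1361×0.71/(4×5.67×10⁻⁸)]^(1/4) = 255.5 K.
ΔT = T_surf − T_eq = 288 − 255.5.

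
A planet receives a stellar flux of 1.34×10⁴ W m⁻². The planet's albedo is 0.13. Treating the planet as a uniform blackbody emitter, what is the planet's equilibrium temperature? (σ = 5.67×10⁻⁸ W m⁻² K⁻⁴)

Energy balance: absorbed = emitted ⇒ πR²·S(1−A) = 4πR²·σT_eq⁴, so T_eq⁴ = S(1−A)/(4σ).
T_eq = [1.34×10⁴ × 0.87 / (4 × 5.67×10⁻⁸)]^(1/4) = (5.14×10¹⁰)^(1/4) = 476 K.

T_eq ≈ 476 K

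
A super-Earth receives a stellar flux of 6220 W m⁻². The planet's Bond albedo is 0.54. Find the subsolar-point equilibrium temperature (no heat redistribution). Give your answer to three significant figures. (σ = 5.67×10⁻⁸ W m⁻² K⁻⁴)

At the subsolar point the surface absorbs S(1−A) and emits σT⁴ per unit area — no factor of 4, since only the local patch is in balance.
T = [6220 × 0.46 / 5.67×10⁻⁸]^(1/4) = (5.05×10¹⁰)^(1/4) = 474 K.

T_ss ≈ 474 K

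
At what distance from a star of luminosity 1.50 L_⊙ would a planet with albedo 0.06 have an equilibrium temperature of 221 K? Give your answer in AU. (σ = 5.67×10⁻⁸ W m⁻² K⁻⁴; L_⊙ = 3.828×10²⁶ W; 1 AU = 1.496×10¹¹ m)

L = 1.50 × 3.828×10²⁶ = 5.74×10²⁶ W.
From T_eq⁴ = L(1−A)/(16πσd²): d = √[L(1−A)/(16πσT_eq⁴)].
d = √[5.74×10²⁶ × 0.94 / (16π × 5.67×10⁻⁸ × (221)⁴)] = 2.82×10¹¹ m = 1.88 AU.

d ≈ 1.88 AU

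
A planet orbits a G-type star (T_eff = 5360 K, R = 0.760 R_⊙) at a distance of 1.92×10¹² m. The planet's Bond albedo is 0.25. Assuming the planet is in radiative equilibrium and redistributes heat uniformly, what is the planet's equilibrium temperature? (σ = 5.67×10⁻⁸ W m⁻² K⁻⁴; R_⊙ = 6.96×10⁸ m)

R_⋆ = 0.760 × 6.96×10⁸ = 5.29×10⁸ m.
L = 4πR_⋆²σT_⋆⁴ = 4π(5.29×10⁸)² × 5.67×10⁻⁸ × (5360)⁴ = 1.65×10²⁶ W.
S = L/(4πd²) = 3.55 W m⁻².
Energy balance: absorbed = emitted ⇒ πR²·S(1−A) = 4πR²·σT_eq⁴, so T_eq⁴ = S(1−A)/(4σ).
T_eq = [3.55 × 0.75 / (4 × 5.67×10⁻⁸)]^(1/4) = (1.17×10⁷)^(1/4) = 58.5 K.

T_eq ≈ 58.5 K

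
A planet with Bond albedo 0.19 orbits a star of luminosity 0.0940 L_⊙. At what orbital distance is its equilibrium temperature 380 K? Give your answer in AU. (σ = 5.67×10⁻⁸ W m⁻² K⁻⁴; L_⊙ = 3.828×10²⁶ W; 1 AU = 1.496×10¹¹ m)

L = 0.0940 × 3.828×10²⁶ = 3.60×10²⁵ W.
From T_eq⁴ = L(1−A)/(16πσd²): d = √[L(1−A)/(16πσT_eq⁴)].
d = √[3.60×10²⁵ × 0.81 / (16π × 5.67×10⁻⁸ × (380)⁴)] = 2.21×10¹⁰ m = 0.148 AU.

d ≈ 0.148 AU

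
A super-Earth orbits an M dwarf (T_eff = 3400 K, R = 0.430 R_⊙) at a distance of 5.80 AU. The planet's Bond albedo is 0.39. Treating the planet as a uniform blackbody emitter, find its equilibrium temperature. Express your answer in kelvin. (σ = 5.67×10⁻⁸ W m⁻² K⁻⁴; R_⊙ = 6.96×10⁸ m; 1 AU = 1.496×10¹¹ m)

T_eq ≈ 39.5 K

R_⋆ = 0.430 × 6.96×10⁸ = 2.99×10⁸ m.
d = 5.80 AU = 8.68×10¹¹ m.
L = 4πR_⋆²σT_⋆⁴ = 4π(2.99×10⁸)² × 5.67×10⁻⁸ × (3400)⁴ = 8.53×10²⁴ W.
S = L/(4πd²) = 0.901 W m⁻².
Energy balance: absorbed = emitted ⇒ πR²·S(1−A) = 4πR²·σT_eq⁴, so T_eq⁴ = S(1−A)/(4σ).
T_eq = [0.901 × 0.61 / (4 × 5.67×10⁻⁸)]^(1/4) = (2.42×10⁶)^(1/4) = 39.5 K.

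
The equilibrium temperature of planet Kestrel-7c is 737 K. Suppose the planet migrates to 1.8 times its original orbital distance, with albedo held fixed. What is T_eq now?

T_eq ≈ 549 K

T_eq ∝ L^(1/4) · d^(−1/2).
T′ = 737 / 1.8^(1/2) = 549 K.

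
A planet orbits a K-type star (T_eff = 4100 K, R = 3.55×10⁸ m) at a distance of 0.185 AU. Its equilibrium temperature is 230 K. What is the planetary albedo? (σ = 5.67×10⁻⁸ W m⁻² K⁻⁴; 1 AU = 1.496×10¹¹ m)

d = 0.185 AU = 2.77×10¹⁰ m.
L = 4πR_⋆²σT_⋆⁴ = 4π(3.55×10⁸)² × 5.67×10⁻⁸ × (4100)⁴ = 2.54×10²⁵ W.
S = L/(4πd²) = 2640 W m⁻².
From T_eq⁴ = S(1−A)/(4σ): 1−A = 4σT_eq⁴/S.
1−A = 4 × 5.67×10⁻⁸ × (230)⁴ / 2640 = 0.241.

A ≈ 0.76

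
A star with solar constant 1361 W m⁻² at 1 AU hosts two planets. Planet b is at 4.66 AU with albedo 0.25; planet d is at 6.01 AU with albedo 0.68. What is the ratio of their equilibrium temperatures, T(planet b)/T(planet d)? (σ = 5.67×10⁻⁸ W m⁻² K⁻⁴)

T₁/T₂ ≈ 1.405

T_eq = [S₀(1−A)/(4σd²)]^(1/4), so T ∝ (1−A)^(1/4) / √d.
T₁ = [1361×0.75/(4×5.67×10⁻⁸×4.66²)]^(1/4) = 119.98 K.
T₂ = [1361×0.32/(4×5.67×10⁻⁸×6.01²)]^(1/4) = 85.39 K.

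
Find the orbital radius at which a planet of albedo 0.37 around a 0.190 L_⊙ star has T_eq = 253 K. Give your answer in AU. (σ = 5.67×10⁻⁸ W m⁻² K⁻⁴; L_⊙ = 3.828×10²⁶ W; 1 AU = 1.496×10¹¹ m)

d ≈ 0.419 AU

L = 0.190 × 3.828×10²⁶ = 7.27×10²⁵ W.
From T_eq⁴ = L(1−A)/(16πσd²): d = √[L(1−A)/(16πσT_eq⁴)].
d = √[7.27×10²⁵ × 0.63 / (16π × 5.67×10⁻⁸ × (253)⁴)] = 6.26×10¹⁰ m = 0.419 AU.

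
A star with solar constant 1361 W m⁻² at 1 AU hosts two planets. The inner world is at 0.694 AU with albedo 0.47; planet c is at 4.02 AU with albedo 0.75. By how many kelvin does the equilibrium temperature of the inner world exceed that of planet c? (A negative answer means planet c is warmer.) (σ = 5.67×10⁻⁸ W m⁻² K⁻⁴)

T_eq = [S₀(1−A)/(4σd²)]^(1/4), so T ∝ (1−A)^(1/4) / √d.
T₁ = [1361×0.53/(4×5.67×10⁻⁸×0.694²)]^(1/4) = 285.06 K.
T₂ = [1361×0.25/(4×5.67×10⁻⁸×4.02²)]^(1/4) = 98.16 K.

ΔT ≈ 186.9 K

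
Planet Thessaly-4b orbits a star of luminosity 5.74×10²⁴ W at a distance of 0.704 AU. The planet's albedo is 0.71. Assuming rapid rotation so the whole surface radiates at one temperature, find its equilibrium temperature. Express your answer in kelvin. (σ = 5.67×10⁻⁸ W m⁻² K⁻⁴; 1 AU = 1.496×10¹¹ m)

d = 0.704 AU = 1.05×10¹¹ m.
Flux: S = L/(4πd²) = 5.74×10²⁴/(4π×(1.05×10¹¹)²) = 41.2 W m⁻².
Energy balance: absorbed = emitted ⇒ πR²·S(1−A) = 4πR²·σT_eq⁴, so T_eq⁴ = S(1−A)/(4σ).
T_eq = [41.2 × 0.29 / (4 × 5.67×10⁻⁸)]^(1/4) = (5.27×10⁷)^(1/4) = 85.2 K.

T_eq ≈ 85.2 K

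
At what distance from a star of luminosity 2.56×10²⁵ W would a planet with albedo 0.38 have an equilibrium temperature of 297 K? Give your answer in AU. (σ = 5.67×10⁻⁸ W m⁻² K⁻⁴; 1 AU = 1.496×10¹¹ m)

From T_eq⁴ = L(1−A)/(16πσd²): d = √[L(1−A)/(16πσT_eq⁴)].
d = √[2.56×10²⁵ × 0.62 / (16π × 5.67×10⁻⁸ × (297)⁴)] = 2.68×10¹⁰ m = 0.179 AU.

d ≈ 0.179 AU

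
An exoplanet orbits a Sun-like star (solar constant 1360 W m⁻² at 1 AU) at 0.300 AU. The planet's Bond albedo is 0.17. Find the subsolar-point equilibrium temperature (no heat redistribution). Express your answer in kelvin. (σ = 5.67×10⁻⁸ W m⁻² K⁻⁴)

Flux at 0.300 AU: S = 1360/0.300² = 1.51×10⁴ W m⁻².
At the subsolar point the surface absorbs S(1−A) and emits σT⁴ per unit area — no factor of 4, since only the local patch is in balance.
T = [1.51×10⁴ × 0.83 / 5.67×10⁻⁸]^(1/4) = (2.21×10¹¹)^(1/4) = 686 K.

T_ss ≈ 686 K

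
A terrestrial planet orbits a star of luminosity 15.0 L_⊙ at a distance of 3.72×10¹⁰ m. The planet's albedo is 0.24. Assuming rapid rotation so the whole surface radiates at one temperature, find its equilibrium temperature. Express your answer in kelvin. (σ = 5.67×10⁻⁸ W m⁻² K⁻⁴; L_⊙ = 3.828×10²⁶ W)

L = 15.0 × 3.828×10²⁶ = 5.74×10²⁷ W.
Flux: S = L/(4πd²) = 5.74×10²⁷/(4π×(3.72×10¹⁰)²) = 3.30×10⁵ W m⁻².
Energy balance: absorbed = emitted ⇒ πR²·S(1−A) = 4πR²·σT_eq⁴, so T_eq⁴ = S(1−A)/(4σ).
T_eq = [3.30×10⁵ × 0.76 / (4 × 5.67×10⁻⁸)]^(1/4) = (1.11×10¹²)^(1/4) = 1030 K.

T_eq ≈ 1030 K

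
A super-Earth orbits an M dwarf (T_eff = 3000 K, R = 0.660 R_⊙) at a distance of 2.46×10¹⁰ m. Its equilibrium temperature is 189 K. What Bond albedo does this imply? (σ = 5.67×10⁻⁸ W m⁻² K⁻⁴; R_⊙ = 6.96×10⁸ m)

A ≈ 0.82

R_⋆ = 0.660 × 6.96×10⁸ = 4.59×10⁸ m.
L = 4πR_⋆²σT_⋆⁴ = 4π(4.59×10⁸)² × 5.67×10⁻⁸ × (3000)⁴ = 1.22×10²⁵ W.
S = L/(4πd²) = 1600 W m⁻².
From T_eq⁴ = S(1−A)/(4σ): 1−A = 4σT_eq⁴/S.
1−A = 4 × 5.67×10⁻⁸ × (189)⁴ / 1600 = 0.181.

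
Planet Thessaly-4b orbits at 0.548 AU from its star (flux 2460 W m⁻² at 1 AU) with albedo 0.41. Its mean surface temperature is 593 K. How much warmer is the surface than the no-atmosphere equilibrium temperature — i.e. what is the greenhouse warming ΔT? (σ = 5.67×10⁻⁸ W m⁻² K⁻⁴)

ΔT ≈ 210.9 K

S = 2460/0.548² = 8192 W m⁻².
T_eq = [S(1−A)/(4σ)]^(1/4) = [8192×0.59/(4×5.67×10⁻⁸)]^(1/4) = 382.1 K.
ΔT = T_surf − T_eq = 593 − 382.1.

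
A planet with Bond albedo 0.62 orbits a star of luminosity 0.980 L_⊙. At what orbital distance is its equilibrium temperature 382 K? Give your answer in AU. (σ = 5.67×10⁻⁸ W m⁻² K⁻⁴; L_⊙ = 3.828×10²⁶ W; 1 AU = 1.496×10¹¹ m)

L = 0.980 × 3.828×10²⁶ = 3.75×10²⁶ W.
From T_eq⁴ = L(1−A)/(16πσd²): d = √[L(1−A)/(16πσT_eq⁴)].
d = √[3.75×10²⁶ × 0.38 / (16π × 5.67×10⁻⁸ × (382)⁴)] = 4.85×10¹⁰ m = 0.324 AU.

d ≈ 0.324 AU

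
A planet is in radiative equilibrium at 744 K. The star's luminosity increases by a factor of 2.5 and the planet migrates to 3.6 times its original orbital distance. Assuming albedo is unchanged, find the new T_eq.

T_eq ∝ L^(1/4) · d^(−1/2).
T′ = 744 × 2.5^(1/4) / 3.6^(1/2) = 493 K.

T_eq ≈ 493 K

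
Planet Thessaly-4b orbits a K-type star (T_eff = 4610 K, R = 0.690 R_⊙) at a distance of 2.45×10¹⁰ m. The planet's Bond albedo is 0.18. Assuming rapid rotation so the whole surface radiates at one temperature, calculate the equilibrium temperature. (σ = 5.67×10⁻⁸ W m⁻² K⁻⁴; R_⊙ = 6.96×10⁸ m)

T_eq ≈ 434 K

R_⋆ = 0.690 × 6.96×10⁸ = 4.80×10⁸ m.
L = 4πR_⋆²σT_⋆⁴ = 4π(4.80×10⁸)² × 5.67×10⁻⁸ × (4610)⁴ = 7.42×10²⁵ W.
S = L/(4πd²) = 9840 W m⁻².
Energy balance: absorbed = emitted ⇒ πR²·S(1−A) = 4πR²·σT_eq⁴, so T_eq⁴ = S(1−A)/(4σ).
T_eq = [9840 × 0.82 / (4 × 5.67×10⁻⁸)]^(1/4) = (3.56×10¹⁰)^(1/4) = 434 K.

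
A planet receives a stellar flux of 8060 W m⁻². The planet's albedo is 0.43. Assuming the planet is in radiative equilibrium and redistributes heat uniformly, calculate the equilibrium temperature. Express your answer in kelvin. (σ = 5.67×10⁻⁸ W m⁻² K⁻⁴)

T_eq ≈ 377 K

Energy balance: absorbed = emitted ⇒ πR²·S(1−A) = 4πR²·σT_eq⁴, so T_eq⁴ = S(1−A)/(4σ).
T_eq = [8060 × 0.57 / (4 × 5.67×10⁻⁸)]^(1/4) = (2.03×10¹⁰)^(1/4) = 377 K.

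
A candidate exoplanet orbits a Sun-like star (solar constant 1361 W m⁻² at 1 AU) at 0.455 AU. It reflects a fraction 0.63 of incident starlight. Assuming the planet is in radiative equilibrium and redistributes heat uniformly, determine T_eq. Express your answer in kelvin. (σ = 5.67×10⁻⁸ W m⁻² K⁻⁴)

T_eq ≈ 322 K

Flux at 0.455 AU: S = 1361/0.455² = 6570 W m⁻².
Energy balance: absorbed = emitted ⇒ πR²·S(1−A) = 4πR²·σT_eq⁴, so T_eq⁴ = S(1−A)/(4σ).
T_eq = [6570 × 0.37 / (4 × 5.67×10⁻⁸)]^(1/4) = (1.07×10¹⁰)^(1/4) = 322 K.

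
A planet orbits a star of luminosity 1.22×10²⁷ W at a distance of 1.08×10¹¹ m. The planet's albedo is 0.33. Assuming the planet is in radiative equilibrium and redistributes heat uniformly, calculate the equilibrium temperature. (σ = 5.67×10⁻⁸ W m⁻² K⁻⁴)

Flux: S = L/(4πd²) = 1.22×10²⁷/(4π×(1.08×10¹¹)²) = 8320 W m⁻².
Energy balance: absorbed = emitted ⇒ πR²·S(1−A) = 4πR²·σT_eq⁴, so T_eq⁴ = S(1−A)/(4σ).
T_eq = [8320 × 0.67 / (4 × 5.67×10⁻⁸)]^(1/4) = (2.46×10¹⁰)^(1/4) = 396 K.

T_eq ≈ 396 K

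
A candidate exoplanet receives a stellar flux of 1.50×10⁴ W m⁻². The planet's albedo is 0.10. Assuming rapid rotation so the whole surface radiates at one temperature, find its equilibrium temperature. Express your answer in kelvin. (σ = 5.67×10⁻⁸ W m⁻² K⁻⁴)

Energy balance: absorbed = emitted ⇒ πR²·S(1−A) = 4πR²·σT_eq⁴, so T_eq⁴ = S(1−A)/(4σ).
T_eq = [1.50×10⁴ × 0.90 / (4 × 5.67×10⁻⁸)]^(1/4) = (5.95×10¹⁰)^(1/4) = 494 K.

T_eq ≈ 494 K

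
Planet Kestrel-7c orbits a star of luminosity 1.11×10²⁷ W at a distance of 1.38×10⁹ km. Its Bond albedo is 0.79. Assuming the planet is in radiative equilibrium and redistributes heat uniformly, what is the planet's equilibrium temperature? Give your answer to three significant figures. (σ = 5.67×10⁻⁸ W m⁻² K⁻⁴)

T_eq ≈ 81.0 K

d = 1.38×10⁹ km = 1.38×10¹² m.
Flux: S = L/(4πd²) = 1.11×10²⁷/(4π×(1.38×10¹²)²) = 46.4 W m⁻².
Energy balance: absorbed = emitted ⇒ πR²·S(1−A) = 4πR²·σT_eq⁴, so T_eq⁴ = S(1−A)/(4σ).
T_eq = [46.4 × 0.21 / (4 × 5.67×10⁻⁸)]^(1/4) = (4.29×10⁷)^(1/4) = 81.0 K.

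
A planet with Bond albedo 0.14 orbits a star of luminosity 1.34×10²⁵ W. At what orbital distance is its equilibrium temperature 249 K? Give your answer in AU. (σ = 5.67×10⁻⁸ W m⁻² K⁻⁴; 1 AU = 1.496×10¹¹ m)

From T_eq⁴ = L(1−A)/(16πσd²): d = √[L(1−A)/(16πσT_eq⁴)].
d = √[1.34×10²⁵ × 0.86 / (16π × 5.67×10⁻⁸ × (249)⁴)] = 3.24×10¹⁰ m = 0.217 AU.

d ≈ 0.217 AU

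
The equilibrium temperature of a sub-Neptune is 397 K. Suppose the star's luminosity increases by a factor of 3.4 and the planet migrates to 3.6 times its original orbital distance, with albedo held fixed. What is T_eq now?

T_eq ≈ 284 K

T_eq ∝ L^(1/4) · d^(−1/2).
T′ = 397 × 3.4^(1/4) / 3.6^(1/2) = 284 K.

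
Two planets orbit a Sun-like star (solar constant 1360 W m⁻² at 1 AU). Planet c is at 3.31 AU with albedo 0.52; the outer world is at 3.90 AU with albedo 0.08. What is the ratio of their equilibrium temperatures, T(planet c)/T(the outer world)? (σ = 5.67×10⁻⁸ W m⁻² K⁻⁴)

T_eq = [S₀(1−A)/(4σd²)]^(1/4), so T ∝ (1−A)^(1/4) / √d.
T₁ = [1360×0.48/(4×5.67×10⁻⁸×3.31²)]^(1/4) = 127.31 K.
T₂ = [1360×0.92/(4×5.67×10⁻⁸×3.90²)]^(1/4) = 138.00 K.

T₁/T₂ ≈ 0.923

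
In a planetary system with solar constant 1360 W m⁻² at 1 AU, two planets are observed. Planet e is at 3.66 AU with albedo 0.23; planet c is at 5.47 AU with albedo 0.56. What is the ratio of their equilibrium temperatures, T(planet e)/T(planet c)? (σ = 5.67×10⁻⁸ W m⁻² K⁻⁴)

T₁/T₂ ≈ 1.406

T_eq = [S₀(1−A)/(4σd²)]^(1/4), so T ∝ (1−A)^(1/4) / √d.
T₁ = [1360×0.77/(4×5.67×10⁻⁸×3.66²)]^(1/4) = 136.26 K.
T₂ = [1360×0.44/(4×5.67×10⁻⁸×5.47²)]^(1/4) = 96.90 K.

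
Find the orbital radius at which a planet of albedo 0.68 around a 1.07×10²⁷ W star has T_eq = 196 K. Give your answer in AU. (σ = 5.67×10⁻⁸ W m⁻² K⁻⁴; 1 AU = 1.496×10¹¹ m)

d ≈ 1.91 AU

From T_eq⁴ = L(1−A)/(16πσd²): d = √[L(1−A)/(16πσT_eq⁴)].
d = √[1.07×10²⁷ × 0.32 / (16π × 5.67×10⁻⁸ × (196)⁴)] = 2.85×10¹¹ m = 1.91 AU.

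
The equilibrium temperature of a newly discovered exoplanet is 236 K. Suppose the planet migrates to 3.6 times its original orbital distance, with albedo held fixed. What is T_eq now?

T_eq ∝ L^(1/4) · d^(−1/2).
T′ = 236 / 3.6^(1/2) = 124 K.

T_eq ≈ 124 K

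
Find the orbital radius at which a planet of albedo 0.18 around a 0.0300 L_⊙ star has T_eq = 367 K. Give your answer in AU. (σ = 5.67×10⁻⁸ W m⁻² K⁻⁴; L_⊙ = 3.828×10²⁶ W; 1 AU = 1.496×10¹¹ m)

d ≈ 0.0902 AU

L = 0.0300 × 3.828×10²⁶ = 1.15×10²⁵ W.
From T_eq⁴ = L(1−A)/(16πσd²): d = √[L(1−A)/(16πσT_eq⁴)].
d = √[1.15×10²⁵ × 0.82 / (16π × 5.67×10⁻⁸ × (367)⁴)] = 1.35×10¹⁰ m = 0.0902 AU.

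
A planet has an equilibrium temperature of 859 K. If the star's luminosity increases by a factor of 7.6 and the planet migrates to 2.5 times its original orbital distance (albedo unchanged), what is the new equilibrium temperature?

T_eq ∝ L^(1/4) · d^(−1/2).
T′ = 859 × 7.6^(1/4) / 2.5^(1/2) = 902 K.

T_eq ≈ 902 K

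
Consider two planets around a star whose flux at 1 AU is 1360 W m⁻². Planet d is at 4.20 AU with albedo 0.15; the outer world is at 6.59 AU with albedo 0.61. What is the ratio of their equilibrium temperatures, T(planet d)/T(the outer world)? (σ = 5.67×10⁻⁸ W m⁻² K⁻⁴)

T_eq = [S₀(1−A)/(4σd²)]^(1/4), so T ∝ (1−A)^(1/4) / √d.
T₁ = [1360×0.85/(4×5.67×10⁻⁸×4.20²)]^(1/4) = 130.38 K.
T₂ = [1360×0.39/(4×5.67×10⁻⁸×6.59²)]^(1/4) = 85.66 K.

T₁/T₂ ≈ 1.522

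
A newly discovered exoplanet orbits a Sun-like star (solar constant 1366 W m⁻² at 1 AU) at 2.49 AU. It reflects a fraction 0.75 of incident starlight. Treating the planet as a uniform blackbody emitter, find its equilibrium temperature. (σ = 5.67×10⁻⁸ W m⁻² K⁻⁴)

T_eq ≈ 125 K

Flux at 2.49 AU: S = 1366/2.49² = 220 W m⁻².
Energy balance: absorbed = emitted ⇒ πR²·S(1−A) = 4πR²·σT_eq⁴, so T_eq⁴ = S(1−A)/(4σ).
T_eq = [220 × 0.25 / (4 × 5.67×10⁻⁸)]^(1/4) = (2.43×10⁸)^(1/4) = 125 K.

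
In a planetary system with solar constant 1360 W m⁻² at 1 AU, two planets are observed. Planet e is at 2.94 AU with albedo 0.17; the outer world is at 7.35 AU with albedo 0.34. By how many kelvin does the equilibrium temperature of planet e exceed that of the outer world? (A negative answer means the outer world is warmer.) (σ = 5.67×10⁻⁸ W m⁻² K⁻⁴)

T_eq = [S₀(1−A)/(4σd²)]^(1/4), so T ∝ (1−A)^(1/4) / √d.
T₁ = [1360×0.83/(4×5.67×10⁻⁸×2.94²)]^(1/4) = 154.91 K.
T₂ = [1360×0.66/(4×5.67×10⁻⁸×7.35²)]^(1/4) = 92.52 K.

ΔT ≈ 62.4 K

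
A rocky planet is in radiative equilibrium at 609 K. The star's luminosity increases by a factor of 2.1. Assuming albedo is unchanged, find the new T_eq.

T_eq ∝ L^(1/4) · d^(−1/2).
T′ = 609 × 2.1^(1/4) = 733 K.

T_eq ≈ 733 K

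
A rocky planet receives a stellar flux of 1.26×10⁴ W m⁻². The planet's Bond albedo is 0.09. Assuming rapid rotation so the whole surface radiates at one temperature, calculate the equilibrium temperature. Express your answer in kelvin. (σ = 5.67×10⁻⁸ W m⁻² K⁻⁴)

T_eq ≈ 474 K

Energy balance: absorbed = emitted ⇒ πR²·S(1−A) = 4πR²·σT_eq⁴, so T_eq⁴ = S(1−A)/(4σ).
T_eq = [1.26×10⁴ × 0.91 / (4 × 5.67×10⁻⁸)]^(1/4) = (5.06×10¹⁰)^(1/4) = 474 K.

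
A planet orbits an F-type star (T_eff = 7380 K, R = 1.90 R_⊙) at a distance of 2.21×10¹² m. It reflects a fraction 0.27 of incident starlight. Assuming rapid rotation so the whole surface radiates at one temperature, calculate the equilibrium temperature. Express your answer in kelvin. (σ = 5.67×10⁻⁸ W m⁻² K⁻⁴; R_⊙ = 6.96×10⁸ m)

T_eq ≈ 118 K

R_⋆ = 1.90 × 6.96×10⁸ = 1.32×10⁹ m.
L = 4πR_⋆²σT_⋆⁴ = 4π(1.32×10⁹)² × 5.67×10⁻⁸ × (7380)⁴ = 3.70×10²⁷ W.
S = L/(4πd²) = 60.2 W m⁻².
Energy balance: absorbed = emitted ⇒ πR²·S(1−A) = 4πR²·σT_eq⁴, so T_eq⁴ = S(1−A)/(4σ).
T_eq = [60.2 × 0.73 / (4 × 5.67×10⁻⁸)]^(1/4) = (1.94×10⁸)^(1/4) = 118 K.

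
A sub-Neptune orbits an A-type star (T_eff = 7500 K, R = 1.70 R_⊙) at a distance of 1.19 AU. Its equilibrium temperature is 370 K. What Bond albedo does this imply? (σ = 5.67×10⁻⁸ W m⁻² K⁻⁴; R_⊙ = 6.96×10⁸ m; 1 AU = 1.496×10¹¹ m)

A ≈ 0.46

R_⋆ = 1.70 × 6.96×10⁸ = 1.18×10⁹ m.
d = 1.19 AU = 1.78×10¹¹ m.
L = 4πR_⋆²σT_⋆⁴ = 4π(1.18×10⁹)² × 5.67×10⁻⁸ × (7500)⁴ = 3.16×10²⁷ W.
S = L/(4πd²) = 7920 W m⁻².
From T_eq⁴ = S(1−A)/(4σ): 1−A = 4σT_eq⁴/S.
1−A = 4 × 5.67×10⁻⁸ × (370)⁴ / 7920 = 0.536.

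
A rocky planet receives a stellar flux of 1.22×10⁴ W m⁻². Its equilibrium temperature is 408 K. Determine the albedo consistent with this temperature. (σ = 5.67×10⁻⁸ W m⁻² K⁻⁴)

A ≈ 0.48

From T_eq⁴ = S(1−A)/(4σ): 1−A = 4σT_eq⁴/S.
1−A = 4 × 5.67×10⁻⁸ × (408)⁴ / 1.22×10⁴ = 0.515.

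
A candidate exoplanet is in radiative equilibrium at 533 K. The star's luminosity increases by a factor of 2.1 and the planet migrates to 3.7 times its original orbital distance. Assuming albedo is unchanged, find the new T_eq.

T_eq ≈ 334 K

T_eq ∝ L^(1/4) · d^(−1/2).
T′ = 533 × 2.1^(1/4) / 3.7^(1/2) = 334 K.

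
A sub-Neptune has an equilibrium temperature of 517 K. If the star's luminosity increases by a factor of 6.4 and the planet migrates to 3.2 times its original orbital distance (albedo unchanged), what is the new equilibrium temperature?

T_eq ≈ 460 K

T_eq ∝ L^(1/4) · d^(−1/2).
T′ = 517 × 6.4^(1/4) / 3.2^(1/2) = 460 K.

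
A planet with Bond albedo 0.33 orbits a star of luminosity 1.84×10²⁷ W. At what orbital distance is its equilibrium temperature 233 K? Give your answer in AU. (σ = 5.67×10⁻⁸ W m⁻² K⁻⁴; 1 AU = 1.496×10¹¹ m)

d ≈ 2.56 AU

From T_eq⁴ = L(1−A)/(16πσd²): d = √[L(1−A)/(16πσT_eq⁴)].
d = √[1.84×10²⁷ × 0.67 / (16π × 5.67×10⁻⁸ × (233)⁴)] = 3.83×10¹¹ m = 2.56 AU.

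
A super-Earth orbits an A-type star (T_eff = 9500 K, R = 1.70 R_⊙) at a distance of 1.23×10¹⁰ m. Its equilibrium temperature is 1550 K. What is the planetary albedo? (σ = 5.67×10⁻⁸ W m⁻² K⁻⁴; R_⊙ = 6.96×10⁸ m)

R_⋆ = 1.70 × 6.96×10⁸ = 1.18×10⁹ m.
L = 4πR_⋆²σT_⋆⁴ = 4π(1.18×10⁹)² × 5.67×10⁻⁸ × (9500)⁴ = 8.12×10²⁷ W.
S = L/(4πd²) = 4.27×10⁶ W m⁻².
From T_eq⁴ = S(1−A)/(4σ): 1−A = 4σT_eq⁴/S.
1−A = 4 × 5.67×10⁻⁸ × (1550)⁴ / 4.27×10⁶ = 0.306.

A ≈ 0.69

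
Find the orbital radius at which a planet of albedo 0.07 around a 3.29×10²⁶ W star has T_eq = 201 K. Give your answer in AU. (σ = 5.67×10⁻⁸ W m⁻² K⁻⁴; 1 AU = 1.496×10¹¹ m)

From T_eq⁴ = L(1−A)/(16πσd²): d = √[L(1−A)/(16πσT_eq⁴)].
d = √[3.29×10²⁶ × 0.93 / (16π × 5.67×10⁻⁸ × (201)⁴)] = 2.56×10¹¹ m = 1.71 AU.

d ≈ 1.71 AU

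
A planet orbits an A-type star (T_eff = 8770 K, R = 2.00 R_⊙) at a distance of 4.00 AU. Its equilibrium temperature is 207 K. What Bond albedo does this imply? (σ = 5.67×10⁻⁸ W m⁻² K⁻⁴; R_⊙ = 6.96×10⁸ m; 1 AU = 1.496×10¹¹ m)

A ≈ 0.77

R_⋆ = 2.00 × 6.96×10⁸ = 1.39×10⁹ m.
d = 4.00 AU = 5.98×10¹¹ m.
L = 4πR_⋆²σT_⋆⁴ = 4π(1.39×10⁹)² × 5.67×10⁻⁸ × (8770)⁴ = 8.17×10²⁷ W.
S = L/(4πd²) = 1820 W m⁻².
From T_eq⁴ = S(1−A)/(4σ): 1−A = 4σT_eq⁴/S.
1−A = 4 × 5.67×10⁻⁸ × (207)⁴ / 1820 = 0.229.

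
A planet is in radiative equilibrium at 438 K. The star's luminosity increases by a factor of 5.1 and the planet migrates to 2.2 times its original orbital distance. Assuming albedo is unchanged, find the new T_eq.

T_eq ∝ L^(1/4) · d^(−1/2).
T′ = 438 × 5.1^(1/4) / 2.2^(1/2) = 444 K.

T_eq ≈ 444 K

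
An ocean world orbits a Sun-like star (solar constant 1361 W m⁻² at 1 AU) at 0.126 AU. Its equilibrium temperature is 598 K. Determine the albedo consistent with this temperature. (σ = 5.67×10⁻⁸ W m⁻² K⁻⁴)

Flux at 0.126 AU: S = 1361/0.126² = 8.57×10⁴ W m⁻².
From T_eq⁴ = S(1−A)/(4σ): 1−A = 4σT_eq⁴/S.
1−A = 4 × 5.67×10⁻⁸ × (598)⁴ / 8.57×10⁴ = 0.338.

A ≈ 0.66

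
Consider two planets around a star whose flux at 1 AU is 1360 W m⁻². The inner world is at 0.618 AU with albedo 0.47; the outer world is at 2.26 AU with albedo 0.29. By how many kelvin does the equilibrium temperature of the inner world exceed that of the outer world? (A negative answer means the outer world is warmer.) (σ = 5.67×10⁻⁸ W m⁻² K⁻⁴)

T_eq = [S₀(1−A)/(4σd²)]^(1/4), so T ∝ (1−A)^(1/4) / √d.
T₁ = [1360×0.53/(4×5.67×10⁻⁸×0.618²)]^(1/4) = 302.03 K.
T₂ = [1360×0.71/(4×5.67×10⁻⁸×2.26²)]^(1/4) = 169.92 K.

ΔT ≈ 132.1 K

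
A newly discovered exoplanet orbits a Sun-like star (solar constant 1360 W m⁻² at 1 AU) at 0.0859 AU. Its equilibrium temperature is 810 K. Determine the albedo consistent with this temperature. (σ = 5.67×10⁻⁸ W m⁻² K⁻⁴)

Flux at 0.0859 AU: S = 1360/0.0859² = 1.84×10⁵ W m⁻².
From T_eq⁴ = S(1−A)/(4σ): 1−A = 4σT_eq⁴/S.
1−A = 4 × 5.67×10⁻⁸ × (810)⁴ / 1.84×10⁵ = 0.530.

A ≈ 0.47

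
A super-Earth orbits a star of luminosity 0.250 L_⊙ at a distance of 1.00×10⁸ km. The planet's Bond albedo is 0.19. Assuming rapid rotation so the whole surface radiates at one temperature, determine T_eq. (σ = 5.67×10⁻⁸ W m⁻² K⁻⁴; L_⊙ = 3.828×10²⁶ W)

d = 1.00×10⁸ km = 1.00×10¹¹ m.
L = 0.250 × 3.828×10²⁶ = 9.57×10²⁵ W.
Flux: S = L/(4πd²) = 9.57×10²⁵/(4π×(1.00×10¹¹)²) = 762 W m⁻².
Energy balance: absorbed = emitted ⇒ πR²·S(1−A) = 4πR²·σT_eq⁴, so T_eq⁴ = S(1−A)/(4σ).
T_eq = [762 × 0.81 / (4 × 5.67×10⁻⁸)]^(1/4) = (2.72×10⁹)^(1/4) = 228 K.

T_eq ≈ 228 K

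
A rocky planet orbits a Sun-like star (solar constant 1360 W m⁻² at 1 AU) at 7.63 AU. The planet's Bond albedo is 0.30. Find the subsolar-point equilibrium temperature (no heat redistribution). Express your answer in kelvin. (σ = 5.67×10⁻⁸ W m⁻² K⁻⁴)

Flux at 7.63 AU: S = 1360/7.63² = 23.4 W m⁻².
At the subsolar point the surface absorbs S(1−A) and emits σT⁴ per unit area — no factor of 4, since only the local patch is in balance.
T = [23.4 × 0.70 / 5.67×10⁻⁸]^(1/4) = (2.88×10⁸)^(1/4) = 130 K.

T_ss ≈ 130 K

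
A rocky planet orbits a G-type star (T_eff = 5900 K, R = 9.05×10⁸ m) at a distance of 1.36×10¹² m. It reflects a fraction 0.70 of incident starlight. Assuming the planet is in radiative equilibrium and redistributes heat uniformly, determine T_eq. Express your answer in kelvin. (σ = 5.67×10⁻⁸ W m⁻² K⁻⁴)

T_eq ≈ 79.6 K

L = 4πR_⋆²σT_⋆⁴ = 4π(9.05×10⁸)² × 5.67×10⁻⁸ × (5900)⁴ = 7.07×10²⁶ W.
S = L/(4πd²) = 30.4 W m⁻².
Energy balance: absorbed = emitted ⇒ πR²·S(1−A) = 4πR²·σT_eq⁴, so T_eq⁴ = S(1−A)/(4σ).
T_eq = [30.4 × 0.30 / (4 × 5.67×10⁻⁸)]^(1/4) = (4.02×10⁷)^(1/4) = 79.6 K.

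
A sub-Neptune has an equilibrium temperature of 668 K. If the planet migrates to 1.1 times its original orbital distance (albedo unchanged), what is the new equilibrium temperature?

T_eq ≈ 637 K

T_eq ∝ L^(1/4) · d^(−1/2).
T′ = 668 / 1.1^(1/2) = 637 K.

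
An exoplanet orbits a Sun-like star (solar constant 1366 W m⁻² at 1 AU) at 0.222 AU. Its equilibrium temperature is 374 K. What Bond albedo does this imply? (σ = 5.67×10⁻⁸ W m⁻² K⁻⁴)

Flux at 0.222 AU: S = 1366/0.222² = 2.77×10⁴ W m⁻².
From T_eq⁴ = S(1−A)/(4σ): 1−A = 4σT_eq⁴/S.
1−A = 4 × 5.67×10⁻⁸ × (374)⁴ / 2.77×10⁴ = 0.160.

A ≈ 0.84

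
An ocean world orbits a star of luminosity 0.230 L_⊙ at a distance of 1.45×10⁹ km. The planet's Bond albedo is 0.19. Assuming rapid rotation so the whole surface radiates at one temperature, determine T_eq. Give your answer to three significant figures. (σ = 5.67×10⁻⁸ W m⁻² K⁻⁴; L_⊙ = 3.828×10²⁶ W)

T_eq ≈ 58.7 K

d = 1.45×10⁹ km = 1.45×10¹² m.
L = 0.230 × 3.828×10²⁶ = 8.80×10²⁵ W.
Flux: S = L/(4πd²) = 8.80×10²⁵/(4π×(1.45×10¹²)²) = 3.33 W m⁻².
Energy balance: absorbed = emitted ⇒ πR²·S(1−A) = 4πR²·σT_eq⁴, so T_eq⁴ = S(1−A)/(4σ).
T_eq = [3.33 × 0.81 / (4 × 5.67×10⁻⁸)]^(1/4) = (1.19×10⁷)^(1/4) = 58.7 K.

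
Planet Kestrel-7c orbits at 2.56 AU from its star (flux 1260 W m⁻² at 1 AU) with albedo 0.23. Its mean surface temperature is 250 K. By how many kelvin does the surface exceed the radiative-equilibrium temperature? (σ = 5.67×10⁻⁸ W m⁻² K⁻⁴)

S = 1260/2.56² = 192.3 W m⁻².
T_eq = [S(1−A)/(4σ)]^(1/4) = [192.3×0.77/(4×5.67×10⁻⁸)]^(1/4) = 159.8 K.
ΔT = T_surf − T_eq = 250 − 159.8.

ΔT ≈ 90.2 K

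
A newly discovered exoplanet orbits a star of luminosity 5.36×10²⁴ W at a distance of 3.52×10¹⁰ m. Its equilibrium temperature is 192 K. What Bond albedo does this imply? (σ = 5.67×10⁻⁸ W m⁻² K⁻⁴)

Flux: S = L/(4πd²) = 5.36×10²⁴/(4π×(3.52×10¹⁰)²) = 344 W m⁻².
From T_eq⁴ = S(1−A)/(4σ): 1−A = 4σT_eq⁴/S.
1−A = 4 × 5.67×10⁻⁸ × (192)⁴ / 344 = 0.895.

A ≈ 0.10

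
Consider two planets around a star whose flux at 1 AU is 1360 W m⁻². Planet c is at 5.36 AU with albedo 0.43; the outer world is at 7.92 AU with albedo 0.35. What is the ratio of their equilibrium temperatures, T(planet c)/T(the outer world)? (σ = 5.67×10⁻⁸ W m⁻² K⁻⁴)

T_eq = [S₀(1−A)/(4σd²)]^(1/4), so T ∝ (1−A)^(1/4) / √d.
T₁ = [1360×0.57/(4×5.67×10⁻⁸×5.36²)]^(1/4) = 104.44 K.
T₂ = [1360×0.65/(4×5.67×10⁻⁸×7.92²)]^(1/4) = 88.79 K.

T₁/T₂ ≈ 1.176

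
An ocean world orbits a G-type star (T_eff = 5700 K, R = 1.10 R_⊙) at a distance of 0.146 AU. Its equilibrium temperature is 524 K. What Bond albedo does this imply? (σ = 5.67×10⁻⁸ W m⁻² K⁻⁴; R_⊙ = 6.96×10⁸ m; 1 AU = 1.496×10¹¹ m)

R_⋆ = 1.10 × 6.96×10⁸ = 7.66×10⁸ m.
d = 0.146 AU = 2.18×10¹⁰ m.
L = 4πR_⋆²σT_⋆⁴ = 4π(7.66×10⁸)² × 5.67×10⁻⁸ × (5700)⁴ = 4.41×10²⁶ W.
S = L/(4πd²) = 7.35×10⁴ W m⁻².
From T_eq⁴ = S(1−A)/(4σ): 1−A = 4σT_eq⁴/S.
1−A = 4 × 5.67×10⁻⁸ × (524)⁴ / 7.35×10⁴ = 0.233.

A ≈ 0.77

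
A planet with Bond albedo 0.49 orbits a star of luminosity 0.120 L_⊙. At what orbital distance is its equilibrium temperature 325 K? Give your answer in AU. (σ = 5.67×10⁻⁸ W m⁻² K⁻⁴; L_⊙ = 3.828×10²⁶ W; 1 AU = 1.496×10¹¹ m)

d ≈ 0.181 AU

L = 0.120 × 3.828×10²⁶ = 4.59×10²⁵ W.
From T_eq⁴ = L(1−A)/(16πσd²): d = √[L(1−A)/(16πσT_eq⁴)].
d = √[4.59×10²⁵ × 0.51 / (16π × 5.67×10⁻⁸ × (325)⁴)] = 2.71×10¹⁰ m = 0.181 AU.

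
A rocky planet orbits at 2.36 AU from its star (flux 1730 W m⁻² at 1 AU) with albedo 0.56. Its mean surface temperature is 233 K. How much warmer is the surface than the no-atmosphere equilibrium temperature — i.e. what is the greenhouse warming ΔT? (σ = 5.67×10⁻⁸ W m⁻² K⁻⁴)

S = 1730/2.36² = 310.6 W m⁻².
T_eq = [S(1−A)/(4σ)]^(1/4) = [310.6×0.44/(4×5.67×10⁻⁸)]^(1/4) = 156.7 K.
ΔT = T_surf − T_eq = 233 − 156.7.

ΔT ≈ 76.3 K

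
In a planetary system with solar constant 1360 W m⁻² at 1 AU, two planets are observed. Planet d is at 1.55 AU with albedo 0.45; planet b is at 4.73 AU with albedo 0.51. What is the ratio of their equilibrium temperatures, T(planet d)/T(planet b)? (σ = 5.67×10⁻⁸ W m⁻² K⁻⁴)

T_eq = [S₀(1−A)/(4σd²)]^(1/4), so T ∝ (1−A)^(1/4) / √d.
T₁ = [1360×0.55/(4×5.67×10⁻⁸×1.55²)]^(1/4) = 192.49 K.
T₂ = [1360×0.49/(4×5.67×10⁻⁸×4.73²)]^(1/4) = 107.05 K.

T₁/T₂ ≈ 1.798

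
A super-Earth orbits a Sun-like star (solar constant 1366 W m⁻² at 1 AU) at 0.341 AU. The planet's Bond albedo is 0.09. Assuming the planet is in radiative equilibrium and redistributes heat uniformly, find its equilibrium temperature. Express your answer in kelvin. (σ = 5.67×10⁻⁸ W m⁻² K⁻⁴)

T_eq ≈ 466 K

Flux at 0.341 AU: S = 1366/0.341² = 1.17×10⁴ W m⁻².
Energy balance: absorbed = emitted ⇒ πR²·S(1−A) = 4πR²·σT_eq⁴, so T_eq⁴ = S(1−A)/(4σ).
T_eq = [1.17×10⁴ × 0.91 / (4 × 5.67×10⁻⁸)]^(1/4) = (4.71×10¹⁰)^(1/4) = 466 K.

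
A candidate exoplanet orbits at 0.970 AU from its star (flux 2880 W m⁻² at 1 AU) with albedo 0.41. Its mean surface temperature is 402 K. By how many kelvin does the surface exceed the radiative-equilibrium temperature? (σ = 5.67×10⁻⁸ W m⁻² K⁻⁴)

S = 2880/0.970² = 3061 W m⁻².
T_eq = [S(1−A)/(4σ)]^(1/4) = [3061×0.59/(4×5.67×10⁻⁸)]^(1/4) = 298.7 K.
ΔT = T_surf − T_eq = 402 − 298.7.

ΔT ≈ 103.3 K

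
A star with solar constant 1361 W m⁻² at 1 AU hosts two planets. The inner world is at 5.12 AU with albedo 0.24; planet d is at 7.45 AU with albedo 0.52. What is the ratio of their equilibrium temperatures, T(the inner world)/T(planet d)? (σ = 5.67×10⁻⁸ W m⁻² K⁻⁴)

T_eq = [S₀(1−A)/(4σd²)]^(1/4), so T ∝ (1−A)^(1/4) / √d.
T₁ = [1361×0.76/(4×5.67×10⁻⁸×5.12²)]^(1/4) = 114.85 K.
T₂ = [1361×0.48/(4×5.67×10⁻⁸×7.45²)]^(1/4) = 84.88 K.

T₁/T₂ ≈ 1.353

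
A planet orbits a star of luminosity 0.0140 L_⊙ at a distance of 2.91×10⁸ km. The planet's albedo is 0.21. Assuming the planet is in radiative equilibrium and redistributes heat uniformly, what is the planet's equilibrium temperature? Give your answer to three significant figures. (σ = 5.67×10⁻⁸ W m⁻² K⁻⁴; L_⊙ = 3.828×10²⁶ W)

T_eq ≈ 64.7 K

d = 2.91×10⁸ km = 2.91×10¹¹ m.
L = 0.0140 × 3.828×10²⁶ = 5.36×10²⁴ W.
Flux: S = L/(4πd²) = 5.36×10²⁴/(4π×(2.91×10¹¹)²) = 5.04 W m⁻².
Energy balance: absorbed = emitted ⇒ πR²·S(1−A) = 4πR²·σT_eq⁴, so T_eq⁴ = S(1−A)/(4σ).
T_eq = [5.04 × 0.79 / (4 × 5.67×10⁻⁸)]^(1/4) = (1.75×10⁷)^(1/4) = 64.7 K.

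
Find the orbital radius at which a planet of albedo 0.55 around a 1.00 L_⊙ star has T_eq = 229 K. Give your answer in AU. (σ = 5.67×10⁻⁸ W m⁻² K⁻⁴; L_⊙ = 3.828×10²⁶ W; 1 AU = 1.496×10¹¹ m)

L = 1.00 × 3.828×10²⁶ = 3.83×10²⁶ W.
From T_eq⁴ = L(1−A)/(16πσd²): d = √[L(1−A)/(16πσT_eq⁴)].
d = √[3.83×10²⁶ × 0.45 / (16π × 5.67×10⁻⁸ × (229)⁴)] = 1.48×10¹¹ m = 0.991 AU.

d ≈ 0.991 AU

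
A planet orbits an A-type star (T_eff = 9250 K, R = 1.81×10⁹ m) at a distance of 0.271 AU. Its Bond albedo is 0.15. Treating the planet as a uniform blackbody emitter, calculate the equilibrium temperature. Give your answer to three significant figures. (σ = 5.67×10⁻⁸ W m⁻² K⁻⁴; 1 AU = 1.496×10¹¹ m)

d = 0.271 AU = 4.05×10¹⁰ m.
L = 4πR_⋆²σT_⋆⁴ = 4π(1.81×10⁹)² × 5.67×10⁻⁸ × (9250)⁴ = 1.71×10²⁸ W.
S = L/(4πd²) = 8.27×10⁵ W m⁻².
Energy balance: absorbed = emitted ⇒ πR²·S(1−A) = 4πR²·σT_eq⁴, so T_eq⁴ = S(1−A)/(4σ).
T_eq = [8.27×10⁵ × 0.85 / (4 × 5.67×10⁻⁸)]^(1/4) = (3.10×10¹²)^(1/4) = 1330 K.

T_eq ≈ 1330 K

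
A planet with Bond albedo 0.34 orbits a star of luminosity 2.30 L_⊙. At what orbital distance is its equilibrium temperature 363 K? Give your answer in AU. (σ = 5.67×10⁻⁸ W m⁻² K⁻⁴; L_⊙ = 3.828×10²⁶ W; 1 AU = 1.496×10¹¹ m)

L = 2.30 × 3.828×10²⁶ = 8.80×10²⁶ W.
From T_eq⁴ = L(1−A)/(16πσd²): d = √[L(1−A)/(16πσT_eq⁴)].
d = √[8.80×10²⁶ × 0.66 / (16π × 5.67×10⁻⁸ × (363)⁴)] = 1.08×10¹¹ m = 0.724 AU.

d ≈ 0.724 AU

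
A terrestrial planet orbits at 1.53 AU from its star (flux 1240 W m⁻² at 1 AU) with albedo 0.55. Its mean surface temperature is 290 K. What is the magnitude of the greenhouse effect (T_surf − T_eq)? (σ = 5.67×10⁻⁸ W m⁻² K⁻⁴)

S = 1240/1.53² = 529.7 W m⁻².
T_eq = [S(1−A)/(4σ)]^(1/4) = [529.7×0.45/(4×5.67×10⁻⁸)]^(1/4) = 180.1 K.
ΔT = T_surf − T_eq = 290 − 180.1.

ΔT ≈ 109.9 K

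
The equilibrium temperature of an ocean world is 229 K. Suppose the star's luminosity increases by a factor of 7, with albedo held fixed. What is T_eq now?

T_eq ≈ 372 K

T_eq ∝ L^(1/4) · d^(−1/2).
T′ = 229 × 7^(1/4) = 372 K.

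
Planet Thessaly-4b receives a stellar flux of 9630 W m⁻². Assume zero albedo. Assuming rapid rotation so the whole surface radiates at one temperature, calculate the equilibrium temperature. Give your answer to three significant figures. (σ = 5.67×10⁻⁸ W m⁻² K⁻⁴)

T_eq ≈ 454 K

Energy balance: absorbed = emitted ⇒ πR²·S(1−A) = 4πR²·σT_eq⁴, so T_eq⁴ = S(1−A)/(4σ).
T_eq = [9630 × 1.00 / (4 × 5.67×10⁻⁸)]^(1/4) = (4.25×10¹⁰)^(1/4) = 454 K.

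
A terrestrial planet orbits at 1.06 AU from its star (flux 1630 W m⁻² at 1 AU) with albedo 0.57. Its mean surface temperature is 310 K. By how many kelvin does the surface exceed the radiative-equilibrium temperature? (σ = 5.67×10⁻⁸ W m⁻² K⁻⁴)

ΔT ≈ 81.0 K

S = 1630/1.06² = 1451 W m⁻².
T_eq = [S(1−A)/(4σ)]^(1/4) = [1451×0.43/(4×5.67×10⁻⁸)]^(1/4) = 229.0 K.
ΔT = T_surf − T_eq = 310 − 229.0.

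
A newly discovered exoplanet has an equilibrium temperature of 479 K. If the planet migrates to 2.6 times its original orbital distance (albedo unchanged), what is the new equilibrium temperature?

T_eq ∝ L^(1/4) · d^(−1/2).
T′ = 479 / 2.6^(1/2) = 297 K.

T_eq ≈ 297 K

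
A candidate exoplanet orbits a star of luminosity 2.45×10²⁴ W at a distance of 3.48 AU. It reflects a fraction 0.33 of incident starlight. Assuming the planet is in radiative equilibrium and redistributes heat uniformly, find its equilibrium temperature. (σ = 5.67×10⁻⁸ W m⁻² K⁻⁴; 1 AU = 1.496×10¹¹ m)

d = 3.48 AU = 5.21×10¹¹ m.
Flux: S = L/(4πd²) = 2.45×10²⁴/(4π×(5.21×10¹¹)²) = 0.719 W m⁻².
Energy balance: absorbed = emitted ⇒ πR²·S(1−A) = 4πR²·σT_eq⁴, so T_eq⁴ = S(1−A)/(4σ).
T_eq = [0.719 × 0.67 / (4 × 5.67×10⁻⁸)]^(1/4) = (2.13×10⁶)^(1/4) = 38.2 K.

T_eq ≈ 38.2 K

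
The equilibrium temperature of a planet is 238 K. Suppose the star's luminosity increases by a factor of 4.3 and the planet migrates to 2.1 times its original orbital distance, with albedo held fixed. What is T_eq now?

T_eq ≈ 237 K

T_eq ∝ L^(1/4) · d^(−1/2).
T′ = 238 × 4.3^(1/4) / 2.1^(1/2) = 237 K.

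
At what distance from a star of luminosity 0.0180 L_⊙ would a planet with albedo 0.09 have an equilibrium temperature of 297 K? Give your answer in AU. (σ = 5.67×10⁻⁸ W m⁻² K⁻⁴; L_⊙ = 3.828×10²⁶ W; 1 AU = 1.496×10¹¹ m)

d ≈ 0.112 AU

L = 0.0180 × 3.828×10²⁶ = 6.89×10²⁴ W.
From T_eq⁴ = L(1−A)/(16πσd²): d = √[L(1−A)/(16πσT_eq⁴)].
d = √[6.89×10²⁴ × 0.91 / (16π × 5.67×10⁻⁸ × (297)⁴)] = 1.68×10¹⁰ m = 0.112 AU.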